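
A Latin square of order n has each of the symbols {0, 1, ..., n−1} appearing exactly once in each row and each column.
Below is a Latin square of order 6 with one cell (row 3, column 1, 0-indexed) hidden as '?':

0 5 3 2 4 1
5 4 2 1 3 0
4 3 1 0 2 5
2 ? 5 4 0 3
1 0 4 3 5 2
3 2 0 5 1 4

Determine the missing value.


Row 3 contains symbols [0, 2, 3, 4, 5] — missing [1].
Column 1 contains symbols [0, 2, 3, 4, 5] — missing [1].
The missing symbol must appear in both missing sets; intersection = [1].
Therefore the hidden value is 1.

Missing value = 1.


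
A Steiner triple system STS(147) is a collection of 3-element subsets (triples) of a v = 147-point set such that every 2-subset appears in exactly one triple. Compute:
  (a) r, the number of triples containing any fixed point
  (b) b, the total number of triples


An STS(v) is a 2-(v, 3, 1) BIBD: block size k = 3, λ = 1.
Replication: r(k − 1) = λ(v − 1) ⇒ r·2 = 147 − 1 = 146 ⇒ r = 73.
Block count: b = v(v − 1)/6 = 147·146/6 = 21462/6 = 3577.
(Check via bk = vr: 3577·3 = 10731 = 147·73 = 10731 ✓.)

r = 73, b = 3577.


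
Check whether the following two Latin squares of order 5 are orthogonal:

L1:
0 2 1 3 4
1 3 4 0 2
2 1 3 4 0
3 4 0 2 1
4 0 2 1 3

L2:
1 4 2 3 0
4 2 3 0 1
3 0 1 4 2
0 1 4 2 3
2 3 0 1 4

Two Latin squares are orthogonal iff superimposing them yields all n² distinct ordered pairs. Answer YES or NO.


Form the n² = 25 superimposed pairs (L1[i][j], L2[i][j]), row by row (rows and columns indexed from 0):
row 0: (0,1) (2,4) (1,2) (3,3) (4,0)
row 1: (1,4) (3,2) (4,3) (0,0) (2,1)
row 2: (2,3) (1,0) (3,1) (4,4) (0,2)
row 3: (3,0) (4,1) (0,4) (2,2) (1,3)
row 4: (4,2) (0,3) (2,0) (1,1) (3,4)
Orthogonality requires all 25 pairs distinct.
Check by first coordinate: for each symbol s of L1, list the L2 entries in the n cells where L1 = s; they must all differ.
  L1 = 0: L2 entries (in reading order) 1, 0, 2, 4, 3 — all 5 distinct ✓
  L1 = 1: L2 entries (in reading order) 2, 4, 0, 3, 1 — all 5 distinct ✓
  L1 = 2: L2 entries (in reading order) 4, 1, 3, 2, 0 — all 5 distinct ✓
  L1 = 3: L2 entries (in reading order) 3, 2, 1, 0, 4 — all 5 distinct ✓
  L1 = 4: L2 entries (in reading order) 0, 3, 4, 1, 2 — all 5 distinct ✓
Every symbol of L1 meets every symbol of L2 exactly once, so all 25 pairs are distinct (25 of 25).
Conclusion: YES.

YES


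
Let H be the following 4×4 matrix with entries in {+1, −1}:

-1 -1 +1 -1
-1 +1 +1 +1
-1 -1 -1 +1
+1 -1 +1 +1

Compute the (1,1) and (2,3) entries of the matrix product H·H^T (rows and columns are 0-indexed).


Row 1 of H: [-1, 1, 1, 1].
Row 2 of H: [-1, -1, -1, 1].
Row 3 of H: [1, -1, 1, 1].
(H·H^T)[1][1] = Σ_j H[1][j]·H[1][j] = (-1)² + (1)² + (1)² + (1)² = 1 + 1 + 1 + 1 = 4.
(H·H^T)[2][3] = Σ_j H[2][j]·H[3][j] = (-1)·(1) + (-1)·(-1) + (-1)·(1) + (1)·(1) = -1 + 1 + -1 + 1 = 0.
So rows 2 and 3 are orthogonal; the diagonal entry equals n = 4.

(1,1) entry = 4; (2,3) entry = 0.


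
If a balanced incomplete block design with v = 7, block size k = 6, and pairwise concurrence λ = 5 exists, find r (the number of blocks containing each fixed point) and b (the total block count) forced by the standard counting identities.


Any 2-(v, k, λ) BIBD satisfies two necessary conditions:
  (i)  Each point sits in r blocks, and counting incidences through any fixed point gives r(k − 1) = λ(v − 1), so r = λ(v − 1)/(k − 1).
  (ii) Total incidences bk = vr, so b = vr/k.
Step 1: r = λ(v − 1)/(k − 1) = 5·(7 − 1)/(6 − 1) = 5·6/5 = 30/5 = 6.
Step 2: b = vr/k = 7·6/6 = 42/6 = 7.
Check integrality: r = 6 ∈ Z ✓, b = 7 ∈ Z ✓.
(These identities are necessary conditions: they determine r and b for any design with these parameters, but do not by themselves prove that one exists.)

r = 6, b = 7.


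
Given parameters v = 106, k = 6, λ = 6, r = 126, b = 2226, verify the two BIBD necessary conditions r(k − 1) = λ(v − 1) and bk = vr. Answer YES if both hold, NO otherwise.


Condition (i): r(k − 1) = 126·5 = 630; λ(v − 1) = 6·105 = 630. Match? YES.
Condition (ii): bk = 2226·6 = 13356; vr = 106·126 = 13356. Match? YES.
Both conditions hold? YES.

YES


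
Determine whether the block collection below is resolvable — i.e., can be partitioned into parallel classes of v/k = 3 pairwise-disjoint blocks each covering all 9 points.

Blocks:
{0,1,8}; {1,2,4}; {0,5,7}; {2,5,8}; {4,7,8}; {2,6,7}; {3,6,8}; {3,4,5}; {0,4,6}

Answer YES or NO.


v = 9, block size k = 3, number of blocks = 9.
For resolvability, blocks must partition into parallel classes of size v/k = 3.
Total blocks must therefore be a multiple of 3: 9 = 3·3 + 0 ⇒ divisible ✓.
Consider block {2,5,8}. The only other block(s) in the collection disjoint from it are {0,4,6} — just 1 block(s). Any parallel class containing {2,5,8} would need 2 other blocks each disjoint from it, so no parallel class of size 3 can contain {2,5,8}.
Since every block must belong to some parallel class in a resolution, the collection cannot be partitioned into parallel classes.
Resolvable? NO.

NO


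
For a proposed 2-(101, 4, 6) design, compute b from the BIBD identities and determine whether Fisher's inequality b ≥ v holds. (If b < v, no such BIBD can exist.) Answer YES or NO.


r = λ(v − 1)/(k − 1) = 6·100/3 = 200.
b = vr/k = 101·200/4 = 5050.
Fisher's inequality: b ≥ v ⇔ 5050 ≥ 101? YES.

YES


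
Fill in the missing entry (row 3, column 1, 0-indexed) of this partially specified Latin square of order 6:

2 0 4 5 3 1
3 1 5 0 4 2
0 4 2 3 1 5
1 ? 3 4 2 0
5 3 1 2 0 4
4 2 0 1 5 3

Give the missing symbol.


Row 3 contains symbols [0, 1, 2, 3, 4] — missing [5].
Column 1 contains symbols [0, 1, 2, 3, 4] — missing [5].
The missing symbol must appear in both missing sets; intersection = [5].
Therefore the hidden value is 5.

Missing value = 5.


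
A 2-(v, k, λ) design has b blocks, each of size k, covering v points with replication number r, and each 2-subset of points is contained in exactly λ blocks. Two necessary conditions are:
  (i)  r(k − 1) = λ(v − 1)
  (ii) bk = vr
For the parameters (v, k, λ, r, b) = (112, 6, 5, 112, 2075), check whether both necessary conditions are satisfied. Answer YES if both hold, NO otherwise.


Condition (i): r(k − 1) = 112·5 = 560; λ(v − 1) = 5·111 = 555. Match? NO.
Condition (ii): bk = 2075·6 = 12450; vr = 112·112 = 12544. Match? NO.
Both conditions hold? NO.

NO


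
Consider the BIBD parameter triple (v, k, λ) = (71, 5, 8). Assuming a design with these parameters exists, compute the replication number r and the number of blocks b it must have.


Any 2-(v, k, λ) BIBD satisfies two necessary conditions:
  (i)  Each point sits in r blocks, and counting incidences through any fixed point gives r(k − 1) = λ(v − 1), so r = λ(v − 1)/(k − 1).
  (ii) Total incidences bk = vr, so b = vr/k.
Step 1: r = λ(v − 1)/(k − 1) = 8·(71 − 1)/(5 − 1) = 8·70/4 = 560/4 = 140.
Step 2: b = vr/k = 71·140/5 = 9940/5 = 1988.
Check integrality: r = 140 ∈ Z ✓, b = 1988 ∈ Z ✓.
(These identities are necessary conditions: they determine r and b for any design with these parameters, but do not by themselves prove that one exists.)

r = 140, b = 1988.


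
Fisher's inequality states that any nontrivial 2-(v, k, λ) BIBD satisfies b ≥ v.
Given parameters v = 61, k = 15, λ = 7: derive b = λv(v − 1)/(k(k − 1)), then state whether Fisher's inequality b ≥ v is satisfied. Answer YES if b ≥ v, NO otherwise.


b = λv(v − 1)/(k(k − 1)) = 7·61·60/(15·14) = 25620/210 = 122.
Compare with v = 61: b ≥ v, so Fisher's inequality holds.

YES


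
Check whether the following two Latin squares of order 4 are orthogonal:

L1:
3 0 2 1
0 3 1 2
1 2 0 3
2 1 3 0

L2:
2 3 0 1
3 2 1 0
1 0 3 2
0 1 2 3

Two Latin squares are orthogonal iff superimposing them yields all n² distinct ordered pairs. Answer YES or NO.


Form the n² = 16 superimposed pairs (L1[i][j], L2[i][j]), row by row (rows and columns indexed from 0):
row 0: (3,2) (0,3) (2,0) (1,1)
row 1: (0,3) (3,2) (1,1) (2,0)
row 2: (1,1) (2,0) (0,3) (3,2)
row 3: (2,0) (1,1) (3,2) (0,3)
Orthogonality requires all 16 pairs distinct.
But the pair (0,3) repeats: cell (0,1) has L1 = 0, L2 = 3, and cell (1,0) has L1 = 0, L2 = 3.
A repeated pair means some other pair never occurs (only 4 distinct pairs out of 16), so the squares are not orthogonal.
Conclusion: NO.

NO


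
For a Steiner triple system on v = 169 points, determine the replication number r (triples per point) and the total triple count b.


An STS(v) is a 2-(v, 3, 1) BIBD: block size k = 3, λ = 1.
Replication: r(k − 1) = λ(v − 1) ⇒ r·2 = 169 − 1 = 168 ⇒ r = 84.
Block count: b = v(v − 1)/6 = 169·168/6 = 28392/6 = 4732.
(Check via bk = vr: 4732·3 = 14196 = 169·84 = 14196 ✓.)

r = 84, b = 4732.


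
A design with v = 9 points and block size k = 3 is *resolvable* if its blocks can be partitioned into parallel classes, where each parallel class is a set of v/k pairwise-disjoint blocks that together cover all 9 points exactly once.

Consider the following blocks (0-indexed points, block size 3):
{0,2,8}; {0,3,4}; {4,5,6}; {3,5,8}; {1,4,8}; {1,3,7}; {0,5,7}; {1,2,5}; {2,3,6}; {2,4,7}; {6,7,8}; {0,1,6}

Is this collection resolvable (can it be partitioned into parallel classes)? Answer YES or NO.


v = 9, block size k = 3, number of blocks = 12.
For resolvability, blocks must partition into parallel classes of size v/k = 3.
Total blocks must therefore be a multiple of 3: 12 = 3·4 + 0 ⇒ divisible ✓.
Greedy packing gives 4 candidate class(es). Each should be a full parallel class (size 3, covers all 9 points).
  Class 1 (3 blocks): {0,2,8}; {4,5,6}; {1,3,7}. Points covered: [0, 1, 2, 3, 4, 5, 6, 7, 8].
  Class 2 (3 blocks): {0,3,4}; {1,2,5}; {6,7,8}. Points covered: [0, 1, 2, 3, 4, 5, 6, 7, 8].
  Class 3 (3 blocks): {3,5,8}; {2,4,7}; {0,1,6}. Points covered: [0, 1, 2, 3, 4, 5, 6, 7, 8].
  Class 4 (3 blocks): {1,4,8}; {0,5,7}; {2,3,6}. Points covered: [0, 1, 2, 3, 4, 5, 6, 7, 8].
All classes full (size 3)? YES. All classes cover every point? YES.
Resolvable? YES.

YES


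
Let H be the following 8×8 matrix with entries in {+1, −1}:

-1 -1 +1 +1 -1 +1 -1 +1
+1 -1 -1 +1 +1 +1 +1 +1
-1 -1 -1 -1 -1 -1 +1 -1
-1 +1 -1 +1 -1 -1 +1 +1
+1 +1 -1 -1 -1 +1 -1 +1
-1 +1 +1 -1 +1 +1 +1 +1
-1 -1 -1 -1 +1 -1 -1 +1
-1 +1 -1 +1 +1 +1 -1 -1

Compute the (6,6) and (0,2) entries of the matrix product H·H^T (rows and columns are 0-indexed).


Row 0 of H: [-1, -1, 1, 1, -1, 1, -1, 1].
Row 2 of H: [-1, -1, -1, -1, -1, -1, 1, -1].
Row 6 of H: [-1, -1, -1, -1, 1, -1, -1, 1].
(H·H^T)[6][6] = Σ_j H[6][j]·H[6][j] = (-1)² + (-1)² + (-1)² + (-1)² + (1)² + (-1)² + (-1)² + (1)² = 1 + 1 + 1 + 1 + 1 + 1 + 1 + 1 = 8.
(H·H^T)[0][2] = Σ_j H[0][j]·H[2][j] = (-1)·(-1) + (-1)·(-1) + (1)·(-1) + (1)·(-1) + (-1)·(-1) + (1)·(-1) + (-1)·(1) + (1)·(-1) = 1 + 1 + -1 + -1 + 1 + -1 + -1 + -1 = -2.
Rows 0 and 2 are not orthogonal (dot product = -2 ≠ 0), so H is not a Hadamard matrix.

(6,6) entry = 8; (0,2) entry = -2.


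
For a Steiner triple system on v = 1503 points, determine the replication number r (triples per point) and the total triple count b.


An STS(v) is a 2-(v, 3, 1) BIBD: block size k = 3, λ = 1.
Replication: r(k − 1) = λ(v − 1) ⇒ r·2 = 1503 − 1 = 1502 ⇒ r = 751.
Block count: b = v(v − 1)/6 = 1503·1502/6 = 2257506/6 = 376251.
(Check via bk = vr: 376251·3 = 1128753 = 1503·751 = 1128753 ✓.)

r = 751, b = 376251.


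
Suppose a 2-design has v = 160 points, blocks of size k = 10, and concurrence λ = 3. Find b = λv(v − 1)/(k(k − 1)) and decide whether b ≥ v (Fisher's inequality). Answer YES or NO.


b = λv(v − 1)/(k(k − 1)) = 3·160·159/(10·9) = 76320/90 = 848.
Compare with v = 160: b ≥ v, so Fisher's inequality holds.

YES


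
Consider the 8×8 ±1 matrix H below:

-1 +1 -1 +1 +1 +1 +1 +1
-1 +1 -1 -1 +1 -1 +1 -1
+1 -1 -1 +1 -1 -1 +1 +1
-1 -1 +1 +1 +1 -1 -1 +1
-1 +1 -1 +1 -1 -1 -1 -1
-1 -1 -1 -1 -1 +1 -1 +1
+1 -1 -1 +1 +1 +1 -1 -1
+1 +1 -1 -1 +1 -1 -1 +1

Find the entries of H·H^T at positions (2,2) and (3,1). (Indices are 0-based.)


Row 1 of H: [-1, 1, -1, -1, 1, -1, 1, -1].
Row 2 of H: [1, -1, -1, 1, -1, -1, 1, 1].
Row 3 of H: [-1, -1, 1, 1, 1, -1, -1, 1].
(H·H^T)[2][2] = Σ_j H[2][j]·H[2][j] = (1)² + (-1)² + (-1)² + (1)² + (-1)² + (-1)² + (1)² + (1)² = 1 + 1 + 1 + 1 + 1 + 1 + 1 + 1 = 8.
(H·H^T)[3][1] = Σ_j H[3][j]·H[1][j] = (-1)·(-1) + (-1)·(1) + (1)·(-1) + (1)·(-1) + (1)·(1) + (-1)·(-1) + (-1)·(1) + (1)·(-1) = 1 + -1 + -1 + -1 + 1 + 1 + -1 + -1 = -2.
Rows 3 and 1 are not orthogonal (dot product = -2 ≠ 0), so H is not a Hadamard matrix.

(2,2) entry = 8; (3,1) entry = -2.


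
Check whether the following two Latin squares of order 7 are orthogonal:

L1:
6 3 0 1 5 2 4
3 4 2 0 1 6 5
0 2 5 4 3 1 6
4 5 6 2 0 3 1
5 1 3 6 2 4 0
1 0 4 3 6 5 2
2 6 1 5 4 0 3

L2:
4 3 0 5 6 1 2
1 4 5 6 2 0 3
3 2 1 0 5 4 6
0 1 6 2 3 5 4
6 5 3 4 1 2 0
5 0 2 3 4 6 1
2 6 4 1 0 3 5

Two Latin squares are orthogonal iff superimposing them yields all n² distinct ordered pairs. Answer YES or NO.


Form the n² = 49 superimposed pairs (L1[i][j], L2[i][j]), row by row (rows and columns indexed from 0):
row 0: (6,4) (3,3) (0,0) (1,5) (5,6) (2,1) (4,2)
row 1: (3,1) (4,4) (2,5) (0,6) (1,2) (6,0) (5,3)
row 2: (0,3) (2,2) (5,1) (4,0) (3,5) (1,4) (6,6)
row 3: (4,0) (5,1) (6,6) (2,2) (0,3) (3,5) (1,4)
row 4: (5,6) (1,5) (3,3) (6,4) (2,1) (4,2) (0,0)
row 5: (1,5) (0,0) (4,2) (3,3) (6,4) (5,6) (2,1)
row 6: (2,2) (6,6) (1,4) (5,1) (4,0) (0,3) (3,5)
Orthogonality requires all 49 pairs distinct.
But the pair (4,0) repeats: cell (2,3) has L1 = 4, L2 = 0, and cell (3,0) has L1 = 4, L2 = 0.
A repeated pair means some other pair never occurs (only 21 distinct pairs out of 49), so the squares are not orthogonal.
Conclusion: NO.

NO


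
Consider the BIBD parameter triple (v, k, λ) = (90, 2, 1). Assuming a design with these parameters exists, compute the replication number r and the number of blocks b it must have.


Any 2-(v, k, λ) BIBD satisfies two necessary conditions:
  (i)  Each point sits in r blocks, and counting incidences through any fixed point gives r(k − 1) = λ(v − 1), so r = λ(v − 1)/(k − 1).
  (ii) Total incidences bk = vr, so b = vr/k.
Step 1: r = λ(v − 1)/(k − 1) = 1·(90 − 1)/(2 − 1) = 1·89/1 = 89/1 = 89.
Step 2: b = vr/k = 90·89/2 = 8010/2 = 4005.
Check integrality: r = 89 ∈ Z ✓, b = 4005 ∈ Z ✓.
(These identities are necessary conditions: they determine r and b for any design with these parameters, but do not by themselves prove that one exists.)

r = 89, b = 4005.


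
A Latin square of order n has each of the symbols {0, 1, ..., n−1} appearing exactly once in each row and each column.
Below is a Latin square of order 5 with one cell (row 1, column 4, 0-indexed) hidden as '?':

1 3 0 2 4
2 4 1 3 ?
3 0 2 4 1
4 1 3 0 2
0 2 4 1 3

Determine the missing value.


Row 1 contains symbols [1, 2, 3, 4] — missing [0].
Column 4 contains symbols [1, 2, 3, 4] — missing [0].
The missing symbol must appear in both missing sets; intersection = [0].
Therefore the hidden value is 0.

Missing value = 0.


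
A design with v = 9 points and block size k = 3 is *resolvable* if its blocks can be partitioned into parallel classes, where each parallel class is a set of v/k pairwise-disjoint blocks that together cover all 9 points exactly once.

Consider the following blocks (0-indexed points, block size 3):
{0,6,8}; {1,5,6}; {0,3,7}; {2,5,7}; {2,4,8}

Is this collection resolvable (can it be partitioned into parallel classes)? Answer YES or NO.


v = 9, block size k = 3, number of blocks = 5.
For resolvability, blocks must partition into parallel classes of size v/k = 3.
Total blocks must therefore be a multiple of 3: 5 = 3·1 + 2 ⇒ not divisible ✗.
Resolvable? NO.

NO


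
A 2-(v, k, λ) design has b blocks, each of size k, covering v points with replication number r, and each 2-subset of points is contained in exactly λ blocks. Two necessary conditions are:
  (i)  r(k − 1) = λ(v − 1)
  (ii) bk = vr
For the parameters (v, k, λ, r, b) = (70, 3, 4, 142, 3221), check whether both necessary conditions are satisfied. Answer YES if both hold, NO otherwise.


Condition (i): r(k − 1) = 142·2 = 284; λ(v − 1) = 4·69 = 276. Match? NO.
Condition (ii): bk = 3221·3 = 9663; vr = 70·142 = 9940. Match? NO.
Both conditions hold? NO.

NO


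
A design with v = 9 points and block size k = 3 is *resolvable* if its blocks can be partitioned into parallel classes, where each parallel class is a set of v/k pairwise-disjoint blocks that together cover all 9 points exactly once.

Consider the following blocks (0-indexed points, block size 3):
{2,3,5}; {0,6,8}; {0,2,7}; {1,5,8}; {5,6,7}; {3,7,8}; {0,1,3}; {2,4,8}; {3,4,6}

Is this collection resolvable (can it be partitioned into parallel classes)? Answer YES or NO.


v = 9, block size k = 3, number of blocks = 9.
For resolvability, blocks must partition into parallel classes of size v/k = 3.
Total blocks must therefore be a multiple of 3: 9 = 3·3 + 0 ⇒ divisible ✓.
Consider block {2,3,5}. The only other block(s) in the collection disjoint from it are {0,6,8} — just 1 block(s). Any parallel class containing {2,3,5} would need 2 other blocks each disjoint from it, so no parallel class of size 3 can contain {2,3,5}.
Since every block must belong to some parallel class in a resolution, the collection cannot be partitioned into parallel classes.
Resolvable? NO.

NO


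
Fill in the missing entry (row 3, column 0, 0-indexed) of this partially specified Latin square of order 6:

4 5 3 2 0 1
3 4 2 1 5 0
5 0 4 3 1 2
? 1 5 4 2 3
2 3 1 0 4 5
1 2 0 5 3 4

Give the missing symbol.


Row 3 contains symbols [1, 2, 3, 4, 5] — missing [0].
Column 0 contains symbols [1, 2, 3, 4, 5] — missing [0].
The missing symbol must appear in both missing sets; intersection = [0].
Therefore the hidden value is 0.

Missing value = 0.


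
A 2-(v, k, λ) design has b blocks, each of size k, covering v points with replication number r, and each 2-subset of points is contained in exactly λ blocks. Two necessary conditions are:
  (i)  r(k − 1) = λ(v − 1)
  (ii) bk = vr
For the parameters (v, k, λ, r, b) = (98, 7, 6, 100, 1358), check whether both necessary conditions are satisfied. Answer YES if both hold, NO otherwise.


Condition (i): r(k − 1) = 100·6 = 600; λ(v − 1) = 6·97 = 582. Match? NO.
Condition (ii): bk = 1358·7 = 9506; vr = 98·100 = 9800. Match? NO.
Both conditions hold? NO.

NO


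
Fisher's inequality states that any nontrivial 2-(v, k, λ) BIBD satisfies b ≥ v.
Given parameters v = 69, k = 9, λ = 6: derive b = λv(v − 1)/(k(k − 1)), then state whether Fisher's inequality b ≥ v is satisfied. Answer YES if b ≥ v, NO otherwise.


r = λ(v − 1)/(k − 1) = 6·68/8 = 51.
b = vr/k = 69·51/9 = 391.
Fisher's inequality: b ≥ v ⇔ 391 ≥ 69? YES.

YES


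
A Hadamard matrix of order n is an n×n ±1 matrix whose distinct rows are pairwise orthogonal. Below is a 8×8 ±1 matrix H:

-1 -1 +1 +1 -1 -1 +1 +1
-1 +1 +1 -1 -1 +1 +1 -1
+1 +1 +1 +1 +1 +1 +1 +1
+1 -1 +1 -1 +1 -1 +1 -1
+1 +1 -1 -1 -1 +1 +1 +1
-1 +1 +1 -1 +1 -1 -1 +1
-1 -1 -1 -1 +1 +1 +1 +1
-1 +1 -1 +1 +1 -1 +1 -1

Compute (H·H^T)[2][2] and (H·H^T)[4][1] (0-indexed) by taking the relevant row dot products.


Row 1 of H: [-1, 1, 1, -1, -1, 1, 1, -1].
Row 2 of H: [1, 1, 1, 1, 1, 1, 1, 1].
Row 4 of H: [1, 1, -1, -1, -1, 1, 1, 1].
(H·H^T)[2][2] = Σ_j H[2][j]·H[2][j] = (1)² + (1)² + (1)² + (1)² + (1)² + (1)² + (1)² + (1)² = 1 + 1 + 1 + 1 + 1 + 1 + 1 + 1 = 8.
(H·H^T)[4][1] = Σ_j H[4][j]·H[1][j] = (1)·(-1) + (1)·(1) + (-1)·(1) + (-1)·(-1) + (-1)·(-1) + (1)·(1) + (1)·(1) + (1)·(-1) = -1 + 1 + -1 + 1 + 1 + 1 + 1 + -1 = 2.
Rows 4 and 1 are not orthogonal (dot product = 2 ≠ 0), so H is not a Hadamard matrix.

(2,2) entry = 8; (4,1) entry = 2.


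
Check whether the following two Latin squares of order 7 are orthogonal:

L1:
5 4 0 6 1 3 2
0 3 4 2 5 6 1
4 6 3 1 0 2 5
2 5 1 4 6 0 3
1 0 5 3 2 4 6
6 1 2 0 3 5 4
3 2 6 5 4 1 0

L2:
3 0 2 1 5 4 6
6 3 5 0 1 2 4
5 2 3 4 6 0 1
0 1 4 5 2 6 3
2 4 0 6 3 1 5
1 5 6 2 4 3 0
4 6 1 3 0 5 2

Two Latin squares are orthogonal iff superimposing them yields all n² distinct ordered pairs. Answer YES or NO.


Form the n² = 49 superimposed pairs (L1[i][j], L2[i][j]), row by row (rows and columns indexed from 0):
row 0: (5,3) (4,0) (0,2) (6,1) (1,5) (3,4) (2,6)
row 1: (0,6) (3,3) (4,5) (2,0) (5,1) (6,2) (1,4)
row 2: (4,5) (6,2) (3,3) (1,4) (0,6) (2,0) (5,1)
row 3: (2,0) (5,1) (1,4) (4,5) (6,2) (0,6) (3,3)
row 4: (1,2) (0,4) (5,0) (3,6) (2,3) (4,1) (6,5)
row 5: (6,1) (1,5) (2,6) (0,2) (3,4) (5,3) (4,0)
row 6: (3,4) (2,6) (6,1) (5,3) (4,0) (1,5) (0,2)
Orthogonality requires all 49 pairs distinct.
But the pair (4,5) repeats: cell (1,2) has L1 = 4, L2 = 5, and cell (2,0) has L1 = 4, L2 = 5.
A repeated pair means some other pair never occurs (only 21 distinct pairs out of 49), so the squares are not orthogonal.
Conclusion: NO.

NO


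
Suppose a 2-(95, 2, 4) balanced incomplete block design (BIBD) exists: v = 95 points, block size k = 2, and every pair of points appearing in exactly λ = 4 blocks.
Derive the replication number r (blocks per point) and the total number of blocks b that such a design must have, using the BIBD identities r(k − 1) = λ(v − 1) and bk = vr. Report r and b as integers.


Any 2-(v, k, λ) BIBD satisfies two necessary conditions:
  (i)  Each point sits in r blocks, and counting incidences through any fixed point gives r(k − 1) = λ(v − 1), so r = λ(v − 1)/(k − 1).
  (ii) Total incidences bk = vr, so b = vr/k.
Step 1: r = λ(v − 1)/(k − 1) = 4·(95 − 1)/(2 − 1) = 4·94/1 = 376/1 = 376.
Step 2: b = vr/k = 95·376/2 = 35720/2 = 17860.
Check integrality: r = 376 ∈ Z ✓, b = 17860 ∈ Z ✓.
(These identities are necessary conditions: they determine r and b for any design with these parameters, but do not by themselves prove that one exists.)

r = 376, b = 17860.


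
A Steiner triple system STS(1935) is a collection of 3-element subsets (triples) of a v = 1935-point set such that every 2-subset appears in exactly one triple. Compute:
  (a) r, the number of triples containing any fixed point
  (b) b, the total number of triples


An STS(v) is a 2-(v, 3, 1) BIBD: block size k = 3, λ = 1.
Replication: r(k − 1) = λ(v − 1) ⇒ r·2 = 1935 − 1 = 1934 ⇒ r = 967.
Block count: bk = vr ⇒ b·3 = 1935·967 = 1871145 ⇒ b = 623715.
(Check via b = v(v − 1)/6 = 1935·1934/6 = 3742290/6 = 623715.)

r = 967, b = 623715.


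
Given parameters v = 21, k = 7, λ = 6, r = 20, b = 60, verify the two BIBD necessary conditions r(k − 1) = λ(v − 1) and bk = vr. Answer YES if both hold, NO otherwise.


Condition (i): r(k − 1) = 20·6 = 120; λ(v − 1) = 6·20 = 120. Match? YES.
Condition (ii): bk = 60·7 = 420; vr = 21·20 = 420. Match? YES.
Both conditions hold? YES.

YES


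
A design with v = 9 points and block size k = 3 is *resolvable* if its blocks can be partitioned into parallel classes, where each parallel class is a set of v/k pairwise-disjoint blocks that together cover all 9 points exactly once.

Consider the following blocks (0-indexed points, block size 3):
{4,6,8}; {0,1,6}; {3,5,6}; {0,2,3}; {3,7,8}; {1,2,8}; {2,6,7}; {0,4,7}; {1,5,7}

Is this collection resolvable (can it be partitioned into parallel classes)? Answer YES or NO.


v = 9, block size k = 3, number of blocks = 9.
For resolvability, blocks must partition into parallel classes of size v/k = 3.
Total blocks must therefore be a multiple of 3: 9 = 3·3 + 0 ⇒ divisible ✓.
Consider block {0,1,6}. The only other block(s) in the collection disjoint from it are {3,7,8} — just 1 block(s). Any parallel class containing {0,1,6} would need 2 other blocks each disjoint from it, so no parallel class of size 3 can contain {0,1,6}.
Since every block must belong to some parallel class in a resolution, the collection cannot be partitioned into parallel classes.
Resolvable? NO.

NO


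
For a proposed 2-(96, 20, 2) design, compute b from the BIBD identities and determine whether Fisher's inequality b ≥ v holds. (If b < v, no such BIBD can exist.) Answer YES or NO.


r = λ(v − 1)/(k − 1) = 2·95/19 = 10.
b = vr/k = 96·10/20 = 48.
Fisher's inequality: b ≥ v ⇔ 48 ≥ 96? NO.

NO


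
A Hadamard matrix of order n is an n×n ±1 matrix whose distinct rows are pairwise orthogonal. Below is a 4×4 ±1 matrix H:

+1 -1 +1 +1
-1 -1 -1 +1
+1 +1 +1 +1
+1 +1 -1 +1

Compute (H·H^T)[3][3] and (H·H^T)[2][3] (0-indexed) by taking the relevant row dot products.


Row 2 of H: [1, 1, 1, 1].
Row 3 of H: [1, 1, -1, 1].
(H·H^T)[3][3] = Σ_j H[3][j]·H[3][j] = (1)² + (1)² + (-1)² + (1)² = 1 + 1 + 1 + 1 = 4.
(H·H^T)[2][3] = Σ_j H[2][j]·H[3][j] = (1)·(1) + (1)·(1) + (1)·(-1) + (1)·(1) = 1 + 1 + -1 + 1 = 2.
Rows 2 and 3 are not orthogonal (dot product = 2 ≠ 0), so H is not a Hadamard matrix.

(3,3) entry = 4; (2,3) entry = 2.


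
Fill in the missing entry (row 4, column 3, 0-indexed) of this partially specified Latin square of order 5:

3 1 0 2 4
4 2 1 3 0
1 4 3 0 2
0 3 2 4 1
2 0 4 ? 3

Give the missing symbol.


Row 4 contains symbols [0, 2, 3, 4] — missing [1].
Column 3 contains symbols [0, 2, 3, 4] — missing [1].
The missing symbol must appear in both missing sets; intersection = [1].
Therefore the hidden value is 1.

Missing value = 1.


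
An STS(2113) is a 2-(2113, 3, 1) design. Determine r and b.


An STS(v) is a 2-(v, 3, 1) BIBD: block size k = 3, λ = 1.
Replication: r(k − 1) = λ(v − 1) ⇒ r·2 = 2113 − 1 = 2112 ⇒ r = 1056.
Block count: b = v(v − 1)/6 = 2113·2112/6 = 4462656/6 = 743776.

r = 1056, b = 743776.


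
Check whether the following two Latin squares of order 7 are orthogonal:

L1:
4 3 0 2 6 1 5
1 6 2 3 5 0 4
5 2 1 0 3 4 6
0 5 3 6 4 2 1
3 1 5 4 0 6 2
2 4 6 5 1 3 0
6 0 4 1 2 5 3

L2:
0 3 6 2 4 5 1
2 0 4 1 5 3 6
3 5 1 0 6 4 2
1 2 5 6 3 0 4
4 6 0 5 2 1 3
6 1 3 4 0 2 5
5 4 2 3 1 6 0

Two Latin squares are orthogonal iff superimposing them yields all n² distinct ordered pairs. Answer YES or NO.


Form the n² = 49 superimposed pairs (L1[i][j], L2[i][j]), row by row (rows and columns indexed from 0):
row 0: (4,0) (3,3) (0,6) (2,2) (6,4) (1,5) (5,1)
row 1: (1,2) (6,0) (2,4) (3,1) (5,5) (0,3) (4,6)
row 2: (5,3) (2,5) (1,1) (0,0) (3,6) (4,4) (6,2)
row 3: (0,1) (5,2) (3,5) (6,6) (4,3) (2,0) (1,4)
row 4: (3,4) (1,6) (5,0) (4,5) (0,2) (6,1) (2,3)
row 5: (2,6) (4,1) (6,3) (5,4) (1,0) (3,2) (0,5)
row 6: (6,5) (0,4) (4,2) (1,3) (2,1) (5,6) (3,0)
Orthogonality requires all 49 pairs distinct.
Check by first coordinate: for each symbol s of L1, list the L2 entries in the n cells where L1 = s; they must all differ.
  L1 = 0: L2 entries (in reading order) 6, 3, 0, 1, 2, 5, 4 — all 7 distinct ✓
  L1 = 1: L2 entries (in reading order) 5, 2, 1, 4, 6, 0, 3 — all 7 distinct ✓
  L1 = 2: L2 entries (in reading order) 2, 4, 5, 0, 3, 6, 1 — all 7 distinct ✓
  L1 = 3: L2 entries (in reading order) 3, 1, 6, 5, 4, 2, 0 — all 7 distinct ✓
  L1 = 4: L2 entries (in reading order) 0, 6, 4, 3, 5, 1, 2 — all 7 distinct ✓
  L1 = 5: L2 entries (in reading order) 1, 5, 3, 2, 0, 4, 6 — all 7 distinct ✓
  L1 = 6: L2 entries (in reading order) 4, 0, 2, 6, 1, 3, 5 — all 7 distinct ✓
Every symbol of L1 meets every symbol of L2 exactly once, so all 49 pairs are distinct (49 of 49).
Conclusion: YES.

YES


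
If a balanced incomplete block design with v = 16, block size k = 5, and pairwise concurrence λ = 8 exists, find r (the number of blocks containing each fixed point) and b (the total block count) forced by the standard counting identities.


Any 2-(v, k, λ) BIBD satisfies two necessary conditions:
  (i)  Each point sits in r blocks, and counting incidences through any fixed point gives r(k − 1) = λ(v − 1), so r = λ(v − 1)/(k − 1).
  (ii) Total incidences bk = vr, so b = vr/k.
Step 1: r = λ(v − 1)/(k − 1) = 8·(16 − 1)/(5 − 1) = 8·15/4 = 120/4 = 30.
Step 2: b = vr/k = 16·30/5 = 480/5 = 96.
Check integrality: r = 30 ∈ Z ✓, b = 96 ∈ Z ✓.
(These identities are necessary conditions: they determine r and b for any design with these parameters, but do not by themselves prove that one exists.)

r = 30, b = 96.


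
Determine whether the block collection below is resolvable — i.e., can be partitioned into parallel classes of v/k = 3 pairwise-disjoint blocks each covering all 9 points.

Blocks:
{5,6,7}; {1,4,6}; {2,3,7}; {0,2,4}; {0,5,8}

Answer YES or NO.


v = 9, block size k = 3, number of blocks = 5.
For resolvability, blocks must partition into parallel classes of size v/k = 3.
Total blocks must therefore be a multiple of 3: 5 = 3·1 + 2 ⇒ not divisible ✗.
Resolvable? NO.

NO


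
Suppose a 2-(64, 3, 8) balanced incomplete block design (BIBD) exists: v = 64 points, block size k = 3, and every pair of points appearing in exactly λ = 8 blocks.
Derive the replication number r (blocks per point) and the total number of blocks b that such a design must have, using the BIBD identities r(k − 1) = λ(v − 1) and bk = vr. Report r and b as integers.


Any 2-(v, k, λ) BIBD satisfies two necessary conditions:
  (i)  Each point sits in r blocks, and counting incidences through any fixed point gives r(k − 1) = λ(v − 1), so r = λ(v − 1)/(k − 1).
  (ii) Total incidences bk = vr, so b = vr/k.
Step 1: r = λ(v − 1)/(k − 1) = 8·(64 − 1)/(3 − 1) = 8·63/2 = 504/2 = 252.
Step 2: b = vr/k = 64·252/3 = 16128/3 = 5376.
Check integrality: r = 252 ∈ Z ✓, b = 5376 ∈ Z ✓.
(These identities are necessary conditions: they determine r and b for any design with these parameters, but do not by themselves prove that one exists.)

r = 252, b = 5376.


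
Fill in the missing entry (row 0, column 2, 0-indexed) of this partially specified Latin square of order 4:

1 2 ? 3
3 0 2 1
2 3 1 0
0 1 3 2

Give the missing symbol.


Row 0 contains symbols [1, 2, 3] — missing [0].
Column 2 contains symbols [1, 2, 3] — missing [0].
The missing symbol must appear in both missing sets; intersection = [0].
Therefore the hidden value is 0.

Missing value = 0.


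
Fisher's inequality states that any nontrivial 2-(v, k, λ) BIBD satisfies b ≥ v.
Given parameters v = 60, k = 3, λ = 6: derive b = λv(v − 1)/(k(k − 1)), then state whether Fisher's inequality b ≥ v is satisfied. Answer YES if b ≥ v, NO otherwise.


r = λ(v − 1)/(k − 1) = 6·59/2 = 177.
b = vr/k = 60·177/3 = 3540.
Fisher's inequality: b ≥ v ⇔ 3540 ≥ 60? YES.

YES


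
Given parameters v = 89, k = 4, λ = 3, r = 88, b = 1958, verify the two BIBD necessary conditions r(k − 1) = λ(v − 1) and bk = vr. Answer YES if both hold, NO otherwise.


Condition (i): r(k − 1) = 88·3 = 264; λ(v − 1) = 3·88 = 264. Match? YES.
Condition (ii): bk = 1958·4 = 7832; vr = 89·88 = 7832. Match? YES.
Both conditions hold? YES.

YES


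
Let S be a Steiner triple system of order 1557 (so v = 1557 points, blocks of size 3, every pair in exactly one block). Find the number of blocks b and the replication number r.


An STS(v) is a 2-(v, 3, 1) BIBD: block size k = 3, λ = 1.
Replication: r(k − 1) = λ(v − 1) ⇒ r·2 = 1557 − 1 = 1556 ⇒ r = 778.
Block count: bk = vr ⇒ b·3 = 1557·778 = 1211346 ⇒ b = 403782.
(Check via b = v(v − 1)/6 = 1557·1556/6 = 2422692/6 = 403782.)

r = 778, b = 403782.


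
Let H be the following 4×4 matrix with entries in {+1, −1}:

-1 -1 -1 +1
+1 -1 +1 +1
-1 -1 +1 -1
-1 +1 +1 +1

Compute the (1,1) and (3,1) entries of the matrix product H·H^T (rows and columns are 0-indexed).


Row 1 of H: [1, -1, 1, 1].
Row 3 of H: [-1, 1, 1, 1].
(H·H^T)[1][1] = Σ_j H[1][j]·H[1][j] = (1)² + (-1)² + (1)² + (1)² = 1 + 1 + 1 + 1 = 4.
(H·H^T)[3][1] = Σ_j H[3][j]·H[1][j] = (-1)·(1) + (1)·(-1) + (1)·(1) + (1)·(1) = -1 + -1 + 1 + 1 = 0.
So rows 3 and 1 are orthogonal; the diagonal entry equals n = 4.

(1,1) entry = 4; (3,1) entry = 0.


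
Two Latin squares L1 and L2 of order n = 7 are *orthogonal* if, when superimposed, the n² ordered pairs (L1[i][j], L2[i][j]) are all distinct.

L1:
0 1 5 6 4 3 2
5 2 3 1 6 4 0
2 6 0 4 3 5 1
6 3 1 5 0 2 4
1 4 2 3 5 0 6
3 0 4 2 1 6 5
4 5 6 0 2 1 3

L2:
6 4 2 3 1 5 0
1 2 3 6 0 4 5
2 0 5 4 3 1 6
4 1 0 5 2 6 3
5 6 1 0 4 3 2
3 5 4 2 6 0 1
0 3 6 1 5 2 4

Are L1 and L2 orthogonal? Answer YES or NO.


Form the n² = 49 superimposed pairs (L1[i][j], L2[i][j]), row by row (rows and columns indexed from 0):
row 0: (0,6) (1,4) (5,2) (6,3) (4,1) (3,5) (2,0)
row 1: (5,1) (2,2) (3,3) (1,6) (6,0) (4,4) (0,5)
row 2: (2,2) (6,0) (0,5) (4,4) (3,3) (5,1) (1,6)
row 3: (6,4) (3,1) (1,0) (5,5) (0,2) (2,6) (4,3)
row 4: (1,5) (4,6) (2,1) (3,0) (5,4) (0,3) (6,2)
row 5: (3,3) (0,5) (4,4) (2,2) (1,6) (6,0) (5,1)
row 6: (4,0) (5,3) (6,6) (0,1) (2,5) (1,2) (3,4)
Orthogonality requires all 49 pairs distinct.
But the pair (2,2) repeats: cell (1,1) has L1 = 2, L2 = 2, and cell (2,0) has L1 = 2, L2 = 2.
A repeated pair means some other pair never occurs (only 35 distinct pairs out of 49), so the squares are not orthogonal.
Conclusion: NO.

NO


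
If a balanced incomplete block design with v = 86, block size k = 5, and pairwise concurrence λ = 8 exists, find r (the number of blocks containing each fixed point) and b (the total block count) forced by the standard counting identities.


Any 2-(v, k, λ) BIBD satisfies two necessary conditions:
  (i)  Each point sits in r blocks, and counting incidences through any fixed point gives r(k − 1) = λ(v − 1), so r = λ(v − 1)/(k − 1).
  (ii) Total incidences bk = vr, so b = vr/k.
Step 1: r = λ(v − 1)/(k − 1) = 8·(86 − 1)/(5 − 1) = 8·85/4 = 680/4 = 170.
Step 2: b = vr/k = 86·170/5 = 14620/5 = 2924.
Check integrality: r = 170 ∈ Z ✓, b = 2924 ∈ Z ✓.
(These identities are necessary conditions: they determine r and b for any design with these parameters, but do not by themselves prove that one exists.)

r = 170, b = 2924.


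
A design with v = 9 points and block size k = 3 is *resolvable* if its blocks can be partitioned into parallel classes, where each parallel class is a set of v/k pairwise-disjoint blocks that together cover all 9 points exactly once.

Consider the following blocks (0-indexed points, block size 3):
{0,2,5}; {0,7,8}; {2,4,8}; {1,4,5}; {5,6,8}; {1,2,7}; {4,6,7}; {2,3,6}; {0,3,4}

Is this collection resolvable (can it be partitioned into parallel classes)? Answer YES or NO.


v = 9, block size k = 3, number of blocks = 9.
For resolvability, blocks must partition into parallel classes of size v/k = 3.
Total blocks must therefore be a multiple of 3: 9 = 3·3 + 0 ⇒ divisible ✓.
Consider block {0,2,5}. The only other block(s) in the collection disjoint from it are {4,6,7} — just 1 block(s). Any parallel class containing {0,2,5} would need 2 other blocks each disjoint from it, so no parallel class of size 3 can contain {0,2,5}.
Since every block must belong to some parallel class in a resolution, the collection cannot be partitioned into parallel classes.
Resolvable? NO.

NO


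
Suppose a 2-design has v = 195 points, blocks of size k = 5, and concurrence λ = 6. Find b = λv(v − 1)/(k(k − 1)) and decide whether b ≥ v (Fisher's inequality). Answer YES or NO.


b = λv(v − 1)/(k(k − 1)) = 6·195·194/(5·4) = 226980/20 = 11349.
Compare with v = 195: b ≥ v, so Fisher's inequality holds.

YES


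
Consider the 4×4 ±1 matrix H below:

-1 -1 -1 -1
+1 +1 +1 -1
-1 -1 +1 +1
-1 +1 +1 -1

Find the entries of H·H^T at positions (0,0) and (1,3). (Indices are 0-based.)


Row 0 of H: [-1, -1, -1, -1].
Row 1 of H: [1, 1, 1, -1].
Row 3 of H: [-1, 1, 1, -1].
(H·H^T)[0][0] = Σ_j H[0][j]·H[0][j] = (-1)² + (-1)² + (-1)² + (-1)² = 1 + 1 + 1 + 1 = 4.
(H·H^T)[1][3] = Σ_j H[1][j]·H[3][j] = (1)·(-1) + (1)·(1) + (1)·(1) + (-1)·(-1) = -1 + 1 + 1 + 1 = 2.
Rows 1 and 3 are not orthogonal (dot product = 2 ≠ 0), so H is not a Hadamard matrix.

(0,0) entry = 4; (1,3) entry = 2.


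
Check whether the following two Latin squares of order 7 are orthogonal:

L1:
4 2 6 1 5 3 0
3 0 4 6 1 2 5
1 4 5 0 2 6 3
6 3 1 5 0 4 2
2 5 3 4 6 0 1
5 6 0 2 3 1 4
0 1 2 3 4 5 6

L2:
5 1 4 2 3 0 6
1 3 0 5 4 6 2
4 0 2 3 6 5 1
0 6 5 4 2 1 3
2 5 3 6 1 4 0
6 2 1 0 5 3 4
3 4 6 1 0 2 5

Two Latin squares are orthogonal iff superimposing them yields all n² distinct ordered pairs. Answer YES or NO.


Form the n² = 49 superimposed pairs (L1[i][j], L2[i][j]), row by row (rows and columns indexed from 0):
row 0: (4,5) (2,1) (6,4) (1,2) (5,3) (3,0) (0,6)
row 1: (3,1) (0,3) (4,0) (6,5) (1,4) (2,6) (5,2)
row 2: (1,4) (4,0) (5,2) (0,3) (2,6) (6,5) (3,1)
row 3: (6,0) (3,6) (1,5) (5,4) (0,2) (4,1) (2,3)
row 4: (2,2) (5,5) (3,3) (4,6) (6,1) (0,4) (1,0)
row 5: (5,6) (6,2) (0,1) (2,0) (3,5) (1,3) (4,4)
row 6: (0,3) (1,4) (2,6) (3,1) (4,0) (5,2) (6,5)
Orthogonality requires all 49 pairs distinct.
But the pair (1,4) repeats: cell (1,4) has L1 = 1, L2 = 4, and cell (2,0) has L1 = 1, L2 = 4.
A repeated pair means some other pair never occurs (only 35 distinct pairs out of 49), so the squares are not orthogonal.
Conclusion: NO.

NO


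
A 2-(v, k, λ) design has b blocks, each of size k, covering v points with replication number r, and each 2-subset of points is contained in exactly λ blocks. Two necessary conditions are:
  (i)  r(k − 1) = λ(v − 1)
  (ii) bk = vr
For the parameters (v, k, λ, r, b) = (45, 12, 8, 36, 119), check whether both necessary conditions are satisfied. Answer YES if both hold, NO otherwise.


Condition (i): r(k − 1) = 36·11 = 396; λ(v − 1) = 8·44 = 352. Match? NO.
Condition (ii): bk = 119·12 = 1428; vr = 45·36 = 1620. Match? NO.
Both conditions hold? NO.

NO


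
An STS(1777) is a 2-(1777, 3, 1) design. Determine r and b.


An STS(v) is a 2-(v, 3, 1) BIBD: block size k = 3, λ = 1.
Replication: r(k − 1) = λ(v − 1) ⇒ r·2 = 1777 − 1 = 1776 ⇒ r = 888.
Block count: b = v(v − 1)/6 = 1777·1776/6 = 3155952/6 = 525992.

r = 888, b = 525992.


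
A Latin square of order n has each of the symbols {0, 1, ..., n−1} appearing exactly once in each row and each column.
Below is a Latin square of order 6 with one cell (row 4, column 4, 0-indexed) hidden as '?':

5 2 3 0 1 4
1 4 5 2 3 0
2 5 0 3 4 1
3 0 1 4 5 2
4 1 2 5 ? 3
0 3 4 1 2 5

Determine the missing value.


Row 4 contains symbols [1, 2, 3, 4, 5] — missing [0].
Column 4 contains symbols [1, 2, 3, 4, 5] — missing [0].
The missing symbol must appear in both missing sets; intersection = [0].
Therefore the hidden value is 0.

Missing value = 0.


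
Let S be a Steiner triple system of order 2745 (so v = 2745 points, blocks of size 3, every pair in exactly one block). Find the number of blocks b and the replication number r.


An STS(v) is a 2-(v, 3, 1) BIBD: block size k = 3, λ = 1.
Replication: r(k − 1) = λ(v − 1) ⇒ r·2 = 2745 − 1 = 2744 ⇒ r = 1372.
Block count: b = v(v − 1)/6 = 2745·2744/6 = 7532280/6 = 1255380.

r = 1372, b = 1255380.


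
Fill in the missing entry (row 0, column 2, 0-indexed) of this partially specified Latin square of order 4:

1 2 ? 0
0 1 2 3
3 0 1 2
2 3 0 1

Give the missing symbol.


Row 0 contains symbols [0, 1, 2] — missing [3].
Column 2 contains symbols [0, 1, 2] — missing [3].
The missing symbol must appear in both missing sets; intersection = [3].
Therefore the hidden value is 3.

Missing value = 3.


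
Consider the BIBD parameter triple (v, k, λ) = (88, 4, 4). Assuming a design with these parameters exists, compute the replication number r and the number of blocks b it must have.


Any 2-(v, k, λ) BIBD satisfies two necessary conditions:
  (i)  Each point sits in r blocks, and counting incidences through any fixed point gives r(k − 1) = λ(v − 1), so r = λ(v − 1)/(k − 1).
  (ii) Total incidences bk = vr, so b = vr/k.
Step 1: r = λ(v − 1)/(k − 1) = 4·(88 − 1)/(4 − 1) = 4·87/3 = 348/3 = 116.
Step 2: b = vr/k = 88·116/4 = 10208/4 = 2552.
Check integrality: r = 116 ∈ Z ✓, b = 2552 ∈ Z ✓.
(These identities are necessary conditions: they determine r and b for any design with these parameters, but do not by themselves prove that one exists.)

r = 116, b = 2552.
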